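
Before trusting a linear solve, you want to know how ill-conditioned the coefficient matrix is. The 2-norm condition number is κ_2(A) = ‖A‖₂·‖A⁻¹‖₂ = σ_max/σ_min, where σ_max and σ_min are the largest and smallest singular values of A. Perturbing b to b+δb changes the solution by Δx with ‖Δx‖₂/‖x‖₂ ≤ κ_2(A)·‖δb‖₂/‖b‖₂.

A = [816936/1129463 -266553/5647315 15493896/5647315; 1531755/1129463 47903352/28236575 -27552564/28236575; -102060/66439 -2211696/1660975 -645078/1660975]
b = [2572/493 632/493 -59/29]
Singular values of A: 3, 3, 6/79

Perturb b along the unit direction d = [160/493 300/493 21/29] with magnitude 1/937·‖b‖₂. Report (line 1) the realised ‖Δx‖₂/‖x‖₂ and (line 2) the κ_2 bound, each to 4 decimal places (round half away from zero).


0.0061
0.0422

largest singular value 3, smallest 6/79
κ_2(A) = 3 / (6/79) = 39.5000
κ_2(A)·‖δb‖/‖b‖ = 0.0422
solve Ax = b  →  x = [-8.1149 9.6625 4.2071]
‖b‖ = 5.7446, ‖x‖ = 13.3010
re-solving with b+δb shifts x by Δx of norm 0.0807
realised ‖Δx‖/‖x‖ = 0.0061
so the bound overstates the realised error by a factor of ≈ 6.9462 (computed from the unrounded values)


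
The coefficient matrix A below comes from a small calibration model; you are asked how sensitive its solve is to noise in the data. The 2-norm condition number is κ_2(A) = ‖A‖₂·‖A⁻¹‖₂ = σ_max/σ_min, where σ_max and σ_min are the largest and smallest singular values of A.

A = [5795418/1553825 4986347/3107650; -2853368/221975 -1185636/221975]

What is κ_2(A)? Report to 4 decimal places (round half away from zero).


M = AᵀA = [53234536372/297153493 22180765275/297153493; 22180765275/297153493 36970740973/1188613972]. tr(M)=19223760497/91431844, det(M)=11316496/22857961
eigenvalues of AᵀA: λ = (tr ± √(tr²−4·det))/2 = 841/4, 53824/22857961
κ_2(A) = √(λ_max/λ_min) = √((841/4) / (53824/22857961)) = 298.8125

298.8125


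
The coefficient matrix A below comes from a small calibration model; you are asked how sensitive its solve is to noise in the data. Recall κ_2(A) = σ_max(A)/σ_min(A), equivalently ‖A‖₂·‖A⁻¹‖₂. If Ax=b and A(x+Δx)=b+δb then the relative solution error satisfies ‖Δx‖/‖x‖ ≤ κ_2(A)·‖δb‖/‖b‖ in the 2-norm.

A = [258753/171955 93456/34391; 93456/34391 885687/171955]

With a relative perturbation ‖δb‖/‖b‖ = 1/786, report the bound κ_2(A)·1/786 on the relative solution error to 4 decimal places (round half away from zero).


AᵀA = [987210081/102313225 74017152/4092529; 74017152/4092529 3469868721/102313225]; tr = 15422418/354025, det = 1185921/8850625
λ_max, λ_min = (15422418/354025 ± √9511352066304/5013348025)/2 = 1089/25, 1089/354025
κ_2(A) = √(λ_max/λ_min) = √((1089/25) / (1089/354025)) = 119.0000
κ_2(A)·‖δb‖/‖b‖ = 0.1514

0.1514


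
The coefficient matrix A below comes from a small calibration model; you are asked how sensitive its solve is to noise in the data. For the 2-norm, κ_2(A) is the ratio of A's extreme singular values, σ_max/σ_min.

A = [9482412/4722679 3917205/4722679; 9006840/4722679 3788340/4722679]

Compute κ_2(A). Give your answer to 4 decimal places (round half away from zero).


313.1750

M = AᵀA = [203376104784/26520448201 84739029660/26520448201; 84739029660/26520448201 35310362625/26520448201]. tr(M)=1412345961/156925729, det(M)=129600/156925729
eigenvalues of AᵀA: λ = (tr ± √(tr²−4·det))/2 = 9, 14400/156925729
so κ_2 = √(9 / (14400/156925729)) = 313.1750


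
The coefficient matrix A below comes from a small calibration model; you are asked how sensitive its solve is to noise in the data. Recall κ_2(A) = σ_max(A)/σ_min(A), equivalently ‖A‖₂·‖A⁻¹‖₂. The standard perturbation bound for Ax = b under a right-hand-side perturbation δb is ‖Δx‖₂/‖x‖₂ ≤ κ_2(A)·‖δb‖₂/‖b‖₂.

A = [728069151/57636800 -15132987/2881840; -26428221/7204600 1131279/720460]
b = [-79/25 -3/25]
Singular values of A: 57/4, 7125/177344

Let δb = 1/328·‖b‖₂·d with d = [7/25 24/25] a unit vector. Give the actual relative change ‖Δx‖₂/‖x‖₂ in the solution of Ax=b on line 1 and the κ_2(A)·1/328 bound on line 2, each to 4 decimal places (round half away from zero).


0.0096
1.0814

largest singular value 57/4, smallest 7125/177344
κ_2(A) = (57/4) / (7125/177344) = 354.6880
bound on ‖Δx‖/‖x‖: κ·ε = 354.6880·1/328 = 1.0814
solve Ax = b  →  x = [-9.7676 -22.8948]
‖b‖ = 3.1623, ‖x‖ = 24.8913
with δb = [0.0027 0.0093], A·Δx = δb → ‖Δx‖ = 0.2400
realised ‖Δx‖/‖x‖ = 0.0096
so the bound overstates the realised error by a factor of ≈ 112.1662 (computed from the unrounded values)


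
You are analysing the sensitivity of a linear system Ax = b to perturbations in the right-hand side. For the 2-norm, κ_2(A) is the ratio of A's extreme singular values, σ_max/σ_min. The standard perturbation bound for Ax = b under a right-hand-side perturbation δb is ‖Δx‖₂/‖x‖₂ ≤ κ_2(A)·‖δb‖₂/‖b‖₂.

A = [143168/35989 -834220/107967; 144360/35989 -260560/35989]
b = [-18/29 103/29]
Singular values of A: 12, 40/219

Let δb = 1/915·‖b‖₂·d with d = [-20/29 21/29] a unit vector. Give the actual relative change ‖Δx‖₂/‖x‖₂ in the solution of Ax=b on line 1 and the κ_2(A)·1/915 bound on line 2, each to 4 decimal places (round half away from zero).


0.0013
0.0718

from the listed singular values, σ₁ = 12, σ_n = 40/219
κ = σ_max/σ_min = 12/(40/219) = 65.7000
worst-case relative error ≤ 65.7000 × 1/915 = 0.0718
solve Ax = b  →  x = [14.5711 7.5824]
2-norm of b is 3.6056; of x, 16.4258
with δb = [-0.0027 0.0029], A·Δx = δb → ‖Δx‖ = 0.0216
realised ‖Δx‖/‖x‖ = 0.0013
so the bound overstates the realised error by a factor of ≈ 54.6685 (computed from the unrounded values)


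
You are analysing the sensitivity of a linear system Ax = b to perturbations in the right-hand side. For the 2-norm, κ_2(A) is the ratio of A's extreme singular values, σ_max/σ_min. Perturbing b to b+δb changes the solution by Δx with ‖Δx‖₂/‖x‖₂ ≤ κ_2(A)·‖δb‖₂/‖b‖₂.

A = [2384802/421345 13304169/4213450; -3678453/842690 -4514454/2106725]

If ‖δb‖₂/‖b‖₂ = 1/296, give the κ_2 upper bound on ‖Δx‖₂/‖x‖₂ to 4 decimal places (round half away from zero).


0.1340

AᵀA = [1451205551601/28405057444 966680313984/35506321805; 966680313984/35506321805 10340883698121/710126436100]; tr = 80659208457/1228592450, det = 1076168025/393149584
char-poly roots: 6561/100 and 4100625/98287396
σ_max=√(6561/100)=(81/10), σ_min=√(4100625/98287396)=(2025/9914) → κ = 39.6560
bound on ‖Δx‖/‖x‖: κ·ε = 39.6560·1/296 = 0.1340


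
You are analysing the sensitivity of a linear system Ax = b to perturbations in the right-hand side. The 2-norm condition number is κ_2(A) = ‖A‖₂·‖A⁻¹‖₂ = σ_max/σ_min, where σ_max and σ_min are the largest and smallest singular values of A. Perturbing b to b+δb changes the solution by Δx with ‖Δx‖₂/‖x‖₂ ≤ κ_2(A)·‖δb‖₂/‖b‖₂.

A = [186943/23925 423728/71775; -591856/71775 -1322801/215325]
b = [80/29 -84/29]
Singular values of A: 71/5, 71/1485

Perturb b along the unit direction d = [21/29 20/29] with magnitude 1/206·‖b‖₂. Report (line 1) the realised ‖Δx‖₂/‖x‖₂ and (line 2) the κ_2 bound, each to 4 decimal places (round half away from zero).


σ_max = 71/5, σ_min = 71/1485
κ_2(A) = (71/5) / (71/1485) = 297.0000
bound on ‖Δx‖/‖x‖: κ·ε = 297.0000·1/206 = 1.4417
solve Ax = b  →  x = [0.2254 0.1690]
‖b‖₂ = 4.0000 and ‖x‖₂ = 0.2817
δb = ε·‖b‖·d = [0.0141 0.0134]; solving A·Δx = δb gives ‖Δx‖ = 0.4061
relative error = 1.4417
so the bound is sharp here: realised error equals the bound

1.4417
1.4417


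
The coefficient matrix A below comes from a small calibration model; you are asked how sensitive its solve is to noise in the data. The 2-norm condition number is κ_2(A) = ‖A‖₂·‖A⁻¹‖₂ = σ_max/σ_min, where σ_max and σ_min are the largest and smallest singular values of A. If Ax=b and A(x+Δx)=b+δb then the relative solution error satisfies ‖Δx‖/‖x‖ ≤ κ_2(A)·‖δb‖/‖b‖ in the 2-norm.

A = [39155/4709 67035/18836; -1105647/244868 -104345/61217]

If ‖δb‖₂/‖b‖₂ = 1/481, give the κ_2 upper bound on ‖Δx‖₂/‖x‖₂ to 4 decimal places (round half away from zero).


AᵀA = [18574379281/207475216 483522840/12967201; 483522840/12967201 3230587825/207475216]; tr = 64511737/613832, det = 70644025/19642624
solving λ² − 64511737/613832·λ + 70644025/19642624 = 0 gives λ = 1681/16, 42025/1227664
σ_max=√(1681/16)=(41/4), σ_min=√(42025/1227664)=(205/1108) → κ = 55.4000
κ_2(A)·‖δb‖/‖b‖ = 0.1152

0.1152


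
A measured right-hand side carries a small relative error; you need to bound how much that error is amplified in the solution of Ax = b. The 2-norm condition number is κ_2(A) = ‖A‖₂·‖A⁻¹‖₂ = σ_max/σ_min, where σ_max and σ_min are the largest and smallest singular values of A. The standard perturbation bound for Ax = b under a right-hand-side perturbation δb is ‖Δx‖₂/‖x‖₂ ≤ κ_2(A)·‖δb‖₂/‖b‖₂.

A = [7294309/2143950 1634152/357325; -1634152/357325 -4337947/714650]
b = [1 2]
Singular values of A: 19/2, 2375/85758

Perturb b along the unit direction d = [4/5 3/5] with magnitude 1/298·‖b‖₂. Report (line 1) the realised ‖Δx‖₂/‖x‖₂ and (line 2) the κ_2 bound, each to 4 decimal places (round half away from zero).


0.0038
1.1511

σ_max = 19/2, σ_min = 2375/85758
κ = σ_max/σ_min = (19/2)/(2375/85758) = 343.0320
perturbation bound = 343.0320·1/298 = 1.1511
solve Ax = b  →  x = [-57.8370 43.2461]
‖b‖₂ = 2.2361 and ‖x‖₂ = 72.2173
with δb = [0.0060 0.0045], A·Δx = δb → ‖Δx‖ = 0.2709
realised ‖Δx‖/‖x‖ = 0.0038
tightness: 0.0038 against a bound of 1.1511 (unrounded ratio ≈ 0.0033)


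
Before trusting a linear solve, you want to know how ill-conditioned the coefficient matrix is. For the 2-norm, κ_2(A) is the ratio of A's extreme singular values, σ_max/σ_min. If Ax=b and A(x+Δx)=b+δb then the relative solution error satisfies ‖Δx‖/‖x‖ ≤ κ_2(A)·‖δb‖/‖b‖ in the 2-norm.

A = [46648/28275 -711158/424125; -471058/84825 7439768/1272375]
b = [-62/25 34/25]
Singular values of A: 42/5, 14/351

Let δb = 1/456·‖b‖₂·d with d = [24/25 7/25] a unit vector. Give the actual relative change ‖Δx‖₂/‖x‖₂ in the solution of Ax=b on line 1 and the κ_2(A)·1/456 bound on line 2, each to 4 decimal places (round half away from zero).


0.0031
0.4618

largest singular value 42/5, smallest 14/351
κ = σ_max/σ_min = (42/5)/(14/351) = 210.6000
worst-case relative error ≤ 210.6000 × 1/456 = 0.4618
solve Ax = b  →  x = [-36.4745 -34.4089]
2-norm of b is 2.8284; of x, 50.1434
δb = ε·‖b‖·d = [0.0060 0.0017]; solving A·Δx = δb gives ‖Δx‖ = 0.1555
relative error = 0.0031
tightness: 0.0031 against a bound of 0.4618 (unrounded ratio ≈ 0.0067)


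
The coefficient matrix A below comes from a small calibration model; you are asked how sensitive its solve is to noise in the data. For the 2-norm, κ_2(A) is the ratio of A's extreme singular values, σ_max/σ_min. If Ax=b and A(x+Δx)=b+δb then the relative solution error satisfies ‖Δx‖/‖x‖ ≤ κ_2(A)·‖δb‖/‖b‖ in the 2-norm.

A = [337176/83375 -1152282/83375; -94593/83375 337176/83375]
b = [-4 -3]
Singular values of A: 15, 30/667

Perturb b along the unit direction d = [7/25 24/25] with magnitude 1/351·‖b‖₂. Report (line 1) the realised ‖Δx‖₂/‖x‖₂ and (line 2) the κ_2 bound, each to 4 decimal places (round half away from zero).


σ_max = 15, σ_min = 30/667
κ_2(A) = 15 / (30/667) = 333.5000
κ_2(A)·‖δb‖/‖b‖ = 0.9501
solve Ax = b  →  x = [-85.4320 -24.7093]
‖b‖₂ = 5.0000 and ‖x‖₂ = 88.9336
δb = ε·‖b‖·d = [0.0040 0.0137]; solving A·Δx = δb gives ‖Δx‖ = 0.3167
dividing the unrounded norms, ‖Δx‖/‖x‖ = 0.0036
tightness: 0.0036 against a bound of 0.9501 (unrounded ratio ≈ 0.0037)

0.0036
0.9501


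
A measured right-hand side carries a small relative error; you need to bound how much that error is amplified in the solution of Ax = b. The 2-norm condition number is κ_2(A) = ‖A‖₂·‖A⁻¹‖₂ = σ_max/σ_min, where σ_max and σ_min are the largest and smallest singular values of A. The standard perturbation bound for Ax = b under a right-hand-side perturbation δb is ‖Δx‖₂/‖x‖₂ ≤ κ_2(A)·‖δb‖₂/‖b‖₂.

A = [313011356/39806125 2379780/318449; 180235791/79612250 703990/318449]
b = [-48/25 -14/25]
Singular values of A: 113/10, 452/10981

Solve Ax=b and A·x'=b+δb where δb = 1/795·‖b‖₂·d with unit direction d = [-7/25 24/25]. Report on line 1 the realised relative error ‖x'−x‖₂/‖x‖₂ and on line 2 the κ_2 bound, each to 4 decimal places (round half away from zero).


0.3453
0.3453

from the listed singular values, σ₁ = 113/10, σ_n = 452/10981
κ = σ_max/σ_min = (113/10)/(452/10981) = 274.5250
worst-case relative error ≤ 274.5250 × 1/795 = 0.3453
solve Ax = b  →  x = [-0.1282 -0.1221]
2-norm of b is 2.0000; of x, 0.1770
Δx = A⁻¹·δb where δb = 1/795·2.0000·d; ‖Δx‖ = 0.0611
dividing the unrounded norms, ‖Δx‖/‖x‖ = 0.3453
tightness: 0.3453 against a bound of 0.3453; the bound is attained (ratio 1)


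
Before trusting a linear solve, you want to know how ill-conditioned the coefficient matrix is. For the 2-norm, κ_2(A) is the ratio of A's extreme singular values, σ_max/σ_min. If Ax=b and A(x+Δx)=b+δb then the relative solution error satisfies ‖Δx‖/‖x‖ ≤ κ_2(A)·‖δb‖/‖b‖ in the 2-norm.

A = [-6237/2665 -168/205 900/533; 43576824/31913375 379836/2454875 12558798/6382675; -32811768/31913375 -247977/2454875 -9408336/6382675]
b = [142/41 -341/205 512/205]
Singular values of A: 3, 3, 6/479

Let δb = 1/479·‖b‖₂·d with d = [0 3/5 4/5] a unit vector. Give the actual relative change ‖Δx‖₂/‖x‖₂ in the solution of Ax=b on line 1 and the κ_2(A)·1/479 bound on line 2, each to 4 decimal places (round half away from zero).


0.0096
0.5000

from the listed singular values, σ₁ = 3, σ_n = 6/479
κ = σ_max/σ_min = 3/(6/479) = 239.5000
bound on ‖Δx‖/‖x‖: κ·ε = 239.5000·1/479 = 0.5000
solve Ax = b  →  x = [-22.0718 76.2667 8.4744]
2-norm of b is 4.5826; of x, 79.8473
with δb = [0.0000 0.0057 0.0077], A·Δx = δb → ‖Δx‖ = 0.7638
realised ‖Δx‖/‖x‖ = 0.0096
tightness: 0.0096 against a bound of 0.5000 (unrounded ratio ≈ 0.0191)


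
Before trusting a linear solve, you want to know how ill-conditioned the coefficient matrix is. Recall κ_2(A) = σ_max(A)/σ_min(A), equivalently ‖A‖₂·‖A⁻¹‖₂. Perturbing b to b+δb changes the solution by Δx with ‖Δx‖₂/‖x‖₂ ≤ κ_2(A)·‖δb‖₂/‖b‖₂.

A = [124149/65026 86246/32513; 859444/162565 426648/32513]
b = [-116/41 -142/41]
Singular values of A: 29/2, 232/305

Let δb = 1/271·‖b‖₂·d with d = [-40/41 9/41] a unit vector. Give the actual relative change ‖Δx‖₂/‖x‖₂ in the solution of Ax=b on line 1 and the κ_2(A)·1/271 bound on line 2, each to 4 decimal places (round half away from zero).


0.0082
0.0703

largest singular value 29/2, smallest 232/305
κ_2(A) = (29/2) / (232/305) = 19.0625
bound on ‖Δx‖/‖x‖: κ·ε = 19.0625·1/271 = 0.0703
solve Ax = b  →  x = [-2.5332 0.7566]
‖b‖ = 4.4721, ‖x‖ = 2.6437
Δx = A⁻¹·δb where δb = 1/271·4.4721·d; ‖Δx‖ = 0.0217
dividing the unrounded norms, ‖Δx‖/‖x‖ = 0.0082
realised/bound (from unrounded values) ≈ 0.1167


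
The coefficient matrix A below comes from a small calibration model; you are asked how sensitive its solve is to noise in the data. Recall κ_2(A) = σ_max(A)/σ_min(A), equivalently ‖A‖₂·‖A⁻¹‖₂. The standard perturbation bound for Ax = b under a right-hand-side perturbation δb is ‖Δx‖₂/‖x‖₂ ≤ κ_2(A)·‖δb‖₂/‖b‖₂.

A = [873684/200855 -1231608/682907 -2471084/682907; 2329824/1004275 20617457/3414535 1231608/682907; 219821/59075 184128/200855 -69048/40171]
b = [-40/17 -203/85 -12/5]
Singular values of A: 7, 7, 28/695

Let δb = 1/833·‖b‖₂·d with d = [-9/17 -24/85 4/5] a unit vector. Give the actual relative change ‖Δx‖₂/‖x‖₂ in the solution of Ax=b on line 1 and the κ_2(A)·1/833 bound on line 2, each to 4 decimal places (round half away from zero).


from the listed singular values, σ₁ = 7, σ_n = 28/695
condition number: 7 ÷ (28/695) = 173.7500
bound on ‖Δx‖/‖x‖: κ·ε = 173.7500·1/833 = 0.2086
solve Ax = b  →  x = [-0.5042 -0.2526 0.1700]
2-norm of b is 4.1231; of x, 0.5890
Δx = A⁻¹·δb where δb = 1/833·4.1231·d; ‖Δx‖ = 0.1229
realised ‖Δx‖/‖x‖ = 0.2086
realised/bound = 1 exactly: the bound is attained for this b and d

0.2086
0.2086


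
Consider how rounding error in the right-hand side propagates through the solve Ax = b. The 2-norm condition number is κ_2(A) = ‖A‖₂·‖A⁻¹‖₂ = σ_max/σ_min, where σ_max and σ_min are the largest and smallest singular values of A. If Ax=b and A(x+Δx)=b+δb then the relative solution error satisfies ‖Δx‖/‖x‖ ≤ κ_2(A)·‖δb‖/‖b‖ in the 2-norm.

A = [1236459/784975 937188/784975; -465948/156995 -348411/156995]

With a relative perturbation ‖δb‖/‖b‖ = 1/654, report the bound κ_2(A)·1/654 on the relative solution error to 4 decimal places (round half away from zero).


0.5648

AᵀA = [24071001129/2132130625 18053044128/2132130625; 18053044128/2132130625 13540058721/2132130625]; tr = 1504442394/85285225, det = 194481/85285225
eigenvalues of AᵀA: λ = (tr ± √(tr²−4·det))/2 = 441/25, 441/3411409
σ_max=√(441/25)=(21/5), σ_min=√(441/3411409)=(21/1847) → κ = 369.4000
perturbation bound = 369.4000·1/654 = 0.5648


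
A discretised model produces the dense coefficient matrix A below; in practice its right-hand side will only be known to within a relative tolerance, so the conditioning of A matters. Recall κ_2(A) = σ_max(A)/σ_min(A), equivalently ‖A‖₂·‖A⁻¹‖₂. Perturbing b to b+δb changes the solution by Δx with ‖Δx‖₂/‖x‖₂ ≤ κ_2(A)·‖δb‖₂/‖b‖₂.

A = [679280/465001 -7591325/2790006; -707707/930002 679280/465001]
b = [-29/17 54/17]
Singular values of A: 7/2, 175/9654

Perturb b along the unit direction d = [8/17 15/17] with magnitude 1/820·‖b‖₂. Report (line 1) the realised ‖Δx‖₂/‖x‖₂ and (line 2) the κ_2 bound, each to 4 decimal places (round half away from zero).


0.0022
0.2355

from the listed singular values, σ₁ = 7/2, σ_n = 175/9654
κ_2(A) = (7/2) / (175/9654) = 193.0800
worst-case relative error ≤ 193.0800 × 1/820 = 0.2355
solve Ax = b  →  x = [96.9479 52.6770]
‖b‖ = 3.6056, ‖x‖ = 110.3348
re-solving with b+δb shifts x by Δx of norm 0.2426
dividing the unrounded norms, ‖Δx‖/‖x‖ = 0.0022
so the bound overstates the realised error by a factor of ≈ 107.1047 (computed from the unrounded values)


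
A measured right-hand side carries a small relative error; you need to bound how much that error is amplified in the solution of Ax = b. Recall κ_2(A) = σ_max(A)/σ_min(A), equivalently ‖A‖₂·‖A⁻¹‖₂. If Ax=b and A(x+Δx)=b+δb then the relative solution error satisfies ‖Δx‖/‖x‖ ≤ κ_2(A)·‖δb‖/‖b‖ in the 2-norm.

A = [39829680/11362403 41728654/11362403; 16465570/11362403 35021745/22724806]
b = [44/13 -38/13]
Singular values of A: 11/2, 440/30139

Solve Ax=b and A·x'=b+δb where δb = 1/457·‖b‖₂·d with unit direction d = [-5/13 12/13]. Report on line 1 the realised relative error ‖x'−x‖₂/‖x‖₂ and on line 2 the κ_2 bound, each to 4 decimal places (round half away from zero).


0.0024
0.8244

from the listed singular values, σ₁ = 11/2, σ_n = 440/30139
κ_2(A) = (11/2) / (440/30139) = 376.7375
worst-case relative error ≤ 376.7375 × 1/457 = 0.8244
solve Ax = b  →  x = [198.6580 -188.6959]
‖b‖ = 4.4721, ‖x‖ = 273.9912
δb = ε·‖b‖·d = [-0.0038 0.0090]; solving A·Δx = δb gives ‖Δx‖ = 0.6703
realised ‖Δx‖/‖x‖ = 0.0024
tightness: 0.0024 against a bound of 0.8244 (unrounded ratio ≈ 0.0030)


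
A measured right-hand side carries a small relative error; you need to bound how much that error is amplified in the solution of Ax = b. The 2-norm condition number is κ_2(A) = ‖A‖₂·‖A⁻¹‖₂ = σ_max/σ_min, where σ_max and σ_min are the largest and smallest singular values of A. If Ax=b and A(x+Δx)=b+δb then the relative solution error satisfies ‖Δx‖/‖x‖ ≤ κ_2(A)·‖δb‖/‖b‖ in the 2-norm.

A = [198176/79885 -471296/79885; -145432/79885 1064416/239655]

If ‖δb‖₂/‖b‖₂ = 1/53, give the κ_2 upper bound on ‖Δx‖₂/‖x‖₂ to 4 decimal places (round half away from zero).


M = AᵀA = [2416967744/255264529 -17399952640/765793587; -17399952640/765793587 125282427904/2297380761]. tr(M)=870030400/13593969, det(M)=1048576/13593969
eigenvalues of AᵀA: λ = (tr ± √(tr²−4·det))/2 = 64, 16384/13593969
σ_max=√64=8, σ_min=√(16384/13593969)=(128/3687) → κ = 230.4375
κ_2(A)·‖δb‖/‖b‖ = 4.3479

4.3479


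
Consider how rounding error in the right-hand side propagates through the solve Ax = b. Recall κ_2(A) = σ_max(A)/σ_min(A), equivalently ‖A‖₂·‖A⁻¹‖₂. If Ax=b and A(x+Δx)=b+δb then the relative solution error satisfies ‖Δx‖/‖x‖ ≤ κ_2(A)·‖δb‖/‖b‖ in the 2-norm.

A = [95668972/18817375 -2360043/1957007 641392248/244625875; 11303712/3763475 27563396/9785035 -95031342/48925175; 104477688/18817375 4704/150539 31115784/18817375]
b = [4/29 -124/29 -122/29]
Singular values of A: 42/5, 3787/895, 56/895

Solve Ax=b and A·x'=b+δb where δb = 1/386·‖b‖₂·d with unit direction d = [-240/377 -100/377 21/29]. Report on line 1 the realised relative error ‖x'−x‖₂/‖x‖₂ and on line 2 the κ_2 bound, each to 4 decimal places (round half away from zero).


0.0078
0.3478

from the listed singular values, σ₁ = 42/5, σ_n = 56/895
κ = σ_max/σ_min = (42/5)/(56/895) = 134.2500
worst-case relative error ≤ 134.2500 × 1/386 = 0.3478
solve Ax = b  →  x = [5.8413 -22.7289 -21.7281]
‖b‖₂ = 6.0000 and ‖x‖₂ = 31.9818
Δx = A⁻¹·δb where δb = 1/386·6.0000·d; ‖Δx‖ = 0.2484
realised ‖Δx‖/‖x‖ = 0.0078
so the bound overstates the realised error by a factor of ≈ 44.7745 (computed from the unrounded values)


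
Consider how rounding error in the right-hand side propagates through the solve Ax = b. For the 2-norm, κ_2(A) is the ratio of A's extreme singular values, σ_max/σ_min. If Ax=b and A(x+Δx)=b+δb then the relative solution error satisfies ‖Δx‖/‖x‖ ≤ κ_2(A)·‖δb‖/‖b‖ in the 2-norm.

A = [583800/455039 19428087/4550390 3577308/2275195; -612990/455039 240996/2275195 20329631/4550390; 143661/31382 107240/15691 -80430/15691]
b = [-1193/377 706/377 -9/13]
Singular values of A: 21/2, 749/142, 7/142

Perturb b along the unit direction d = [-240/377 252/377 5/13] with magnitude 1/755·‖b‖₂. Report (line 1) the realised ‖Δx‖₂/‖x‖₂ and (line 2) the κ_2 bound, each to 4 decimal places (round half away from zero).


σ_max = 21/2, σ_min = 7/142
condition number: (21/2) ÷ (7/142) = 213.0000
perturbation bound = 213.0000·1/755 = 0.2821
solve Ax = b  →  x = [53.6078 -23.1591 17.1324]
2-norm of b is 3.7417; of x, 60.8577
δb = ε·‖b‖·d = [-0.0032 0.0033 0.0019]; solving A·Δx = δb gives ‖Δx‖ = 0.1005
relative error = 0.0017
tightness: 0.0017 against a bound of 0.2821 (unrounded ratio ≈ 0.0059)

0.0017
0.2821


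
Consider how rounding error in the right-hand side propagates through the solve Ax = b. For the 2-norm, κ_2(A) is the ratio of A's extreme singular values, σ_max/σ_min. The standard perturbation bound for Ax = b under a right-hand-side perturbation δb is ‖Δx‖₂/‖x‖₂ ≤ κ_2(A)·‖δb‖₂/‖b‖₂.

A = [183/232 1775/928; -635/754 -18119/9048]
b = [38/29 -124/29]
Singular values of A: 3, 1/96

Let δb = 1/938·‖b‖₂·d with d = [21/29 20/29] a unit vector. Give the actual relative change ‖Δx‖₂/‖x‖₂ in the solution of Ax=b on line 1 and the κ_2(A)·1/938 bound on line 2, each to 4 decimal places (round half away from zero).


0.0024
0.3070

σ_max = 3, σ_min = 1/96
κ_2(A) = 3 / (1/96) = 288.0000
perturbation bound = 288.0000·1/938 = 0.3070
solve Ax = b  →  x = [177.7436 -72.6154]
‖b‖₂ = 4.4721 and ‖x‖₂ = 192.0046
Δx = A⁻¹·δb where δb = 1/938·4.4721·d; ‖Δx‖ = 0.4577
dividing the unrounded norms, ‖Δx‖/‖x‖ = 0.0024
realised/bound (from unrounded values) ≈ 0.0078


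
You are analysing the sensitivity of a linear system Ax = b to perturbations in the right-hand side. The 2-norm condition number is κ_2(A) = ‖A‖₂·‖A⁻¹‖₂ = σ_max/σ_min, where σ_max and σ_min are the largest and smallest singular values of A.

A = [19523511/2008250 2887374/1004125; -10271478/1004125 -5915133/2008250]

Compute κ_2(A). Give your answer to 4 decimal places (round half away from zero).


form AᵀA = [955030348377/4795562500 69636644784/1198890625; 69636644784/1198890625 81256257873/4795562500] with trace 165805857/767290 and determinant 466948881/767290000
solving λ² − 165805857/767290·λ + 466948881/767290000 = 0 gives λ = 21609/100, 21609/7672900
κ = σ_max/σ_min = (147/10)/(147/2770) = 277.0000

277.0000


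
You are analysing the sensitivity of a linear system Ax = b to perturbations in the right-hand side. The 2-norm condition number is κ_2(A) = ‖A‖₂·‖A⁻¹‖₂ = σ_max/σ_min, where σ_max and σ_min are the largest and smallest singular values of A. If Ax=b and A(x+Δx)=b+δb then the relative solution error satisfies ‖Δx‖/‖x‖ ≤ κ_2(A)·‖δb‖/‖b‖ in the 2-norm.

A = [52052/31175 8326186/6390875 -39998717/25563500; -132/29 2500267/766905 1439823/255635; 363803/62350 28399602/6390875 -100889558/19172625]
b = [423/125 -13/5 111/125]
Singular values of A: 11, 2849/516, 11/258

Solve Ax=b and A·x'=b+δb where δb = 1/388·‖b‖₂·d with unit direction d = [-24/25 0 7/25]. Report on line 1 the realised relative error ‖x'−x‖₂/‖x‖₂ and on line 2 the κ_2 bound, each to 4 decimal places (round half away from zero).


0.0037
0.6649

from the listed singular values, σ₁ = 11, σ_n = 11/258
κ_2(A) = 11 / (11/258) = 258.0000
κ_2(A)·‖δb‖/‖b‖ = 0.6649
solve Ax = b  →  x = [-50.7649 10.5188 -47.5755]
2-norm of b is 4.3589; of x, 70.3644
with δb = [-0.0108 0.0000 0.0031], A·Δx = δb → ‖Δx‖ = 0.2635
dividing the unrounded norms, ‖Δx‖/‖x‖ = 0.0037
so the bound overstates the realised error by a factor of ≈ 177.5697 (computed from the unrounded values)


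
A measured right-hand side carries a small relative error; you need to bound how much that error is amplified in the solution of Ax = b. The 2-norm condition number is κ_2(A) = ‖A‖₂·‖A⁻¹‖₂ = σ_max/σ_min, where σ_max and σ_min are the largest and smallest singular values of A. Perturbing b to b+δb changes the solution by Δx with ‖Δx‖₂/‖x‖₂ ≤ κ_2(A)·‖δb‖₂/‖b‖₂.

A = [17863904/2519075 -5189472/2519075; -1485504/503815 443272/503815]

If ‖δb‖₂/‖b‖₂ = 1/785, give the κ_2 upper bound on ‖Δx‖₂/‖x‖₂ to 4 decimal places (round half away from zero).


0.4937

AᵀA = [2214716683264/37548750625 -645954365952/37548750625; -645954365952/37548750625 188419356736/37548750625]; tr = 3845017664/60078001, det = 1638400/60078001
eigenvalues of AᵀA: λ = (tr ± √(tr²−4·det))/2 = 64, 25600/60078001
κ_2(A) = √(λ_max/λ_min) = √(64 / (25600/60078001)) = 387.5500
worst-case relative error ≤ 387.5500 × 1/785 = 0.4937


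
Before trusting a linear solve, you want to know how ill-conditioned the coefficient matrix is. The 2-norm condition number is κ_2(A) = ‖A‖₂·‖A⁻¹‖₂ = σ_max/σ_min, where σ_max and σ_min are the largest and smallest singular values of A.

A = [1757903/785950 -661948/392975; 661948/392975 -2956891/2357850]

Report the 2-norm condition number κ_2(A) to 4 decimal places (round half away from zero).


377.2560

form AᵀA = [193716943049/24708696100 -108964584176/18531522075; -108964584176/18531522075 980700398209/222378264900] with trace 54483057713/4447565298 and determinant 37515625/35580522384
char-poly roots: 49/4 and 765625/8895130596
σ_max=√(49/4)=(7/2), σ_min=√(765625/8895130596)=(875/94314) → κ = 377.2560


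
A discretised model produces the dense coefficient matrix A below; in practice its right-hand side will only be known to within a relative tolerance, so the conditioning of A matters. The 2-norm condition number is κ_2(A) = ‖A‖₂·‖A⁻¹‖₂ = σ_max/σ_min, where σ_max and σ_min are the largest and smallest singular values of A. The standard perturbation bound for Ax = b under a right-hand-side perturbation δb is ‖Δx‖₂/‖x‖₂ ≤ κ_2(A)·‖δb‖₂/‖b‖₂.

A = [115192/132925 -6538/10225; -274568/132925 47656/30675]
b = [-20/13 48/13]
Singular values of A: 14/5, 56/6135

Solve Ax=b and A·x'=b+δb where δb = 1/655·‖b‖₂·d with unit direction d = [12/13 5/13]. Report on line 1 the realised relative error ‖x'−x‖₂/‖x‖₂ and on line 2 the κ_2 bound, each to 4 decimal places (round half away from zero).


0.4683
0.4683

from the listed singular values, σ₁ = 14/5, σ_n = 56/6135
condition number: (14/5) ÷ (56/6135) = 306.7500
κ_2(A)·‖δb‖/‖b‖ = 0.4683
solve Ax = b  →  x = [-1.1429 0.8571]
‖b‖ = 4.0000, ‖x‖ = 1.4286
re-solving with b+δb shifts x by Δx of norm 0.6690
dividing the unrounded norms, ‖Δx‖/‖x‖ = 0.4683
so the bound is sharp here: realised error equals the bound


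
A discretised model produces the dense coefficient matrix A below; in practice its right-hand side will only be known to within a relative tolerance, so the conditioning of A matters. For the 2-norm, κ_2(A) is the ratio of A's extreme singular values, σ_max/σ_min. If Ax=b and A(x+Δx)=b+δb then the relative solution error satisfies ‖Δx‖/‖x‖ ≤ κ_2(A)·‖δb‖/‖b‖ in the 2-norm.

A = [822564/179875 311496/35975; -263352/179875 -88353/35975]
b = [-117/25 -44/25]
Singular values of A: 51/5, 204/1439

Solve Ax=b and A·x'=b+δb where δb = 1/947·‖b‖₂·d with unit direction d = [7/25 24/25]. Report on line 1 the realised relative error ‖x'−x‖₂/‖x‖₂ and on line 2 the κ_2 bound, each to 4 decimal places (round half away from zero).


from the listed singular values, σ₁ = 51/5, σ_n = 204/1439
condition number: (51/5) ÷ (204/1439) = 71.9500
κ_2(A)·‖δb‖/‖b‖ = 0.0760
solve Ax = b  →  x = [18.4876 -10.3045]
‖b‖ = 5.0000, ‖x‖ = 21.1654
re-solving with b+δb shifts x by Δx of norm 0.0372
dividing the unrounded norms, ‖Δx‖/‖x‖ = 0.0018
tightness: 0.0018 against a bound of 0.0760 (unrounded ratio ≈ 0.0232)

0.0018
0.0760


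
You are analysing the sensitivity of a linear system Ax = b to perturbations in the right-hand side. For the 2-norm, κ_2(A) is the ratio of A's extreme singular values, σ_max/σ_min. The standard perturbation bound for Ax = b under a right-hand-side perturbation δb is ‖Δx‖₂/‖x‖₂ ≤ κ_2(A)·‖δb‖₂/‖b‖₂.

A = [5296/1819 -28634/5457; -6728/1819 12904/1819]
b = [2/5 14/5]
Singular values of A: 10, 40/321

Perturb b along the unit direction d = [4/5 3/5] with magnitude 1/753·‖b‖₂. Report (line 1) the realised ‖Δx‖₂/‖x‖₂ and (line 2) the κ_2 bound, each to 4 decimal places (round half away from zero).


σ_max = 10, σ_min = 40/321
condition number: 10 ÷ (40/321) = 80.2500
bound on ‖Δx‖/‖x‖: κ·ε = 80.2500·1/753 = 0.1066
solve Ax = b  →  x = [14.0676 7.7294]
‖b‖ = 2.8284, ‖x‖ = 16.0512
Δx = A⁻¹·δb where δb = 1/753·2.8284·d; ‖Δx‖ = 0.0301
relative error = 0.0019
realised/bound (from unrounded values) ≈ 0.0176

0.0019
0.1066


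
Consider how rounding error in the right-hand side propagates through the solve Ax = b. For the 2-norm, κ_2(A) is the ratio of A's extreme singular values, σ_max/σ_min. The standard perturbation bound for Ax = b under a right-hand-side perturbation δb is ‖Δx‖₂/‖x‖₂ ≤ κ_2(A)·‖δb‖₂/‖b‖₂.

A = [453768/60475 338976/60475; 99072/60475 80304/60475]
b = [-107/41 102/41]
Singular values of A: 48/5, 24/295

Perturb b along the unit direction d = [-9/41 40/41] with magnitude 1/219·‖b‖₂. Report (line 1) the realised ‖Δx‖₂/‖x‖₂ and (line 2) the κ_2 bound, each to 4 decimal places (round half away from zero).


0.0055
0.5388

largest singular value 48/5, smallest 24/295
κ_2(A) = (48/5) / (24/295) = 118.0000
bound on ‖Δx‖/‖x‖: κ·ε = 118.0000·1/219 = 0.5388
solve Ax = b  →  x = [-22.2917 29.3750]
‖b‖ = 3.6056, ‖x‖ = 36.8756
re-solving with b+δb shifts x by Δx of norm 0.2024
relative error = 0.0055
tightness: 0.0055 against a bound of 0.5388 (unrounded ratio ≈ 0.0102)


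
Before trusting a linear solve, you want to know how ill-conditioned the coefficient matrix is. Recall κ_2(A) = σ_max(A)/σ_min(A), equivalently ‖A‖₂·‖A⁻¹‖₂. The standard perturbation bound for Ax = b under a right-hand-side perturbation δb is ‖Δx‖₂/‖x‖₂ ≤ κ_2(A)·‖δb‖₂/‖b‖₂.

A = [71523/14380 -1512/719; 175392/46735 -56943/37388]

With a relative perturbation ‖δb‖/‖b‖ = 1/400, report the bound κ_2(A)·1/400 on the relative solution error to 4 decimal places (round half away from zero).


0.3595

form AᵀA = [54268953561/1397862544 -1413173790/87366409; -1413173790/87366409 9424238625/1397862544] with trace 188441397/4135688 and determinant 13286025/132342016
char-poly roots: 729/16 and 18225/8271376
κ = σ_max/σ_min = (27/4)/(135/2876) = 143.8000
perturbation bound = 143.8000·1/400 = 0.3595


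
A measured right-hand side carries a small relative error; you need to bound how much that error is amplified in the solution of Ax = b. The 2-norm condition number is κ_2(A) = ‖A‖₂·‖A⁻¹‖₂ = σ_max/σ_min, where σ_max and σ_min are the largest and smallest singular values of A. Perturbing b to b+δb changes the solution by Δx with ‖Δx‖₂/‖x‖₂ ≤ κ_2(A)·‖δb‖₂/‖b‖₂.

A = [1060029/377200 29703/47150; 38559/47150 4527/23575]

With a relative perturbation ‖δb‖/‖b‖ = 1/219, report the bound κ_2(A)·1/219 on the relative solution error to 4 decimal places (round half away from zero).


1.6804

AᵀA = [47563569/5552384 1337715/694048; 1337715/694048 37629/86756]; tr = 1218825/135424, det = 81/135424
char-poly roots: 9 and 9/135424
κ_2(A) = √(λ_max/λ_min) = √(9 / (9/135424)) = 368.0000
bound on ‖Δx‖/‖x‖: κ·ε = 368.0000·1/219 = 1.6804


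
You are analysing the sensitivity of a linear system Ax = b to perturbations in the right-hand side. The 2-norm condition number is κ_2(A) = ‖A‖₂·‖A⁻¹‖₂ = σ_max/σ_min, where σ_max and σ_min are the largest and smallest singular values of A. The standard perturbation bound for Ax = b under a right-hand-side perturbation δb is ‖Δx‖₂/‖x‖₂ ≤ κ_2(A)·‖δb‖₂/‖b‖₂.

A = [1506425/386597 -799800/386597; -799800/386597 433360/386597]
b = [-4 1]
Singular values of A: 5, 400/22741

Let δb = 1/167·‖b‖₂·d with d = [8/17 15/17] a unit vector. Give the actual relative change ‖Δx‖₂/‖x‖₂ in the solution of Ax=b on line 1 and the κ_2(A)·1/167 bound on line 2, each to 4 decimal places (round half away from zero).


0.0247
1.7022

from the listed singular values, σ₁ = 5, σ_n = 400/22741
condition number: 5 ÷ (400/22741) = 284.2625
worst-case relative error ≤ 284.2625 × 1/167 = 1.7022
solve Ax = b  →  x = [-27.4600 -49.7875]
‖b‖ = 4.1231, ‖x‖ = 56.8581
Δx = A⁻¹·δb where δb = 1/167·4.1231·d; ‖Δx‖ = 1.4036
relative error = 0.0247
tightness: 0.0247 against a bound of 1.7022 (unrounded ratio ≈ 0.0145)


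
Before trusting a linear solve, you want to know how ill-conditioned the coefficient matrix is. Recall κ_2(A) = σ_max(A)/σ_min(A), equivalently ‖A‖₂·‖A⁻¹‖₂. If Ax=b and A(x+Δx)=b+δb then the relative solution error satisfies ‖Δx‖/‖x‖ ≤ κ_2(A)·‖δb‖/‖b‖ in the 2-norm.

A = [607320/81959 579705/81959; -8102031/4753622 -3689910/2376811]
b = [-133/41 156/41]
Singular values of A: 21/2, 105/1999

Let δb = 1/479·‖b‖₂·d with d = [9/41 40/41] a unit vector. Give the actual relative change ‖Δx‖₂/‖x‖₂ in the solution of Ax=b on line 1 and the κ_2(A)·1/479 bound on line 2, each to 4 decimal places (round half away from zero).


σ_max = 21/2, σ_min = 105/1999
condition number: (21/2) ÷ (105/1999) = 199.9000
perturbation bound = 199.9000·1/479 = 0.4173
solve Ax = b  →  x = [-39.6650 41.0959]
‖b‖₂ = 5.0000 and ‖x‖₂ = 57.1156
Δx = A⁻¹·δb where δb = 1/479·5.0000·d; ‖Δx‖ = 0.1987
realised ‖Δx‖/‖x‖ = 0.0035
tightness: 0.0035 against a bound of 0.4173 (unrounded ratio ≈ 0.0083)

0.0035
0.4173


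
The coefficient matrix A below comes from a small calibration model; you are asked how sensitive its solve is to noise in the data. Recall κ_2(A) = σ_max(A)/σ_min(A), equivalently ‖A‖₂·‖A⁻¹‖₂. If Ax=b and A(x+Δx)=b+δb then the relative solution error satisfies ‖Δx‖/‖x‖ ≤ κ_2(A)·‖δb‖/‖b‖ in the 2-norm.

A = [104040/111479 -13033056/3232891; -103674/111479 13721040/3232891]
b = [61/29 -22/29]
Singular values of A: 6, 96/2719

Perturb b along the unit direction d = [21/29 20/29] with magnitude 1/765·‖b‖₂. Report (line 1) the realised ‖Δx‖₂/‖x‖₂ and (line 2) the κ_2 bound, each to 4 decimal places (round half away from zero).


from the listed singular values, σ₁ = 6, σ_n = 96/2719
condition number: 6 ÷ (96/2719) = 169.9375
perturbation bound = 169.9375·1/765 = 0.2221
solve Ax = b  →  x = [27.7053 5.8920]
‖b‖₂ = 2.2361 and ‖x‖₂ = 28.3249
re-solving with b+δb shifts x by Δx of norm 0.0828
dividing the unrounded norms, ‖Δx‖/‖x‖ = 0.0029
realised/bound (from unrounded values) ≈ 0.0132

0.0029
0.2221


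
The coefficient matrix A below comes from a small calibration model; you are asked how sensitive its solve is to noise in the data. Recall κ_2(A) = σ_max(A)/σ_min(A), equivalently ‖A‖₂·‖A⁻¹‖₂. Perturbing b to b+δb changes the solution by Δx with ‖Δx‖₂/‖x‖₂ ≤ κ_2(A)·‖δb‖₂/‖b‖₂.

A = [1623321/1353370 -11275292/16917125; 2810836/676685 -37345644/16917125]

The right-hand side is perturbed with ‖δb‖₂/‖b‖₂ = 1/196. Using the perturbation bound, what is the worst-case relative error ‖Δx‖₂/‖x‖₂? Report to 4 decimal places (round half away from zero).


AᵀA = [1369534685785/73264414276 -912993517926/91580517845; -912993517926/91580517845 2434926936736/457902589225]; tr = 152173269521/6337752100, det = 23059204/1584438025
char-poly roots: 2401/100 and 38416/63377521
κ = σ_max/σ_min = (49/10)/(196/7961) = 199.0250
bound on ‖Δx‖/‖x‖: κ·ε = 199.0250·1/196 = 1.0154

1.0154


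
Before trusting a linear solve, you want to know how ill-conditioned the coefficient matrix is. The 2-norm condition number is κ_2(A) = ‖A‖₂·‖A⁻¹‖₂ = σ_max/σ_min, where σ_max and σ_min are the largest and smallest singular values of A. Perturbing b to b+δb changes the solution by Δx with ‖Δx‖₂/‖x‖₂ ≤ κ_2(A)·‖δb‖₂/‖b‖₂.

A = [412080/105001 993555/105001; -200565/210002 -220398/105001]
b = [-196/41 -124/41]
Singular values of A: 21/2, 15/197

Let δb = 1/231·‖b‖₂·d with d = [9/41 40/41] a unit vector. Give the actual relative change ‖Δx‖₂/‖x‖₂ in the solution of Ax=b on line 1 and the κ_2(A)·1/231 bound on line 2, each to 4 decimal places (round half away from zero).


0.0061
0.5970

largest singular value 21/2, smallest 15/197
condition number: (21/2) ÷ (15/197) = 137.9000
bound on ‖Δx‖/‖x‖: κ·ε = 137.9000·1/231 = 0.5970
solve Ax = b  →  x = [48.3458 -20.5568]
2-norm of b is 5.6569; of x, 52.5347
with δb = [0.0054 0.0239], A·Δx = δb → ‖Δx‖ = 0.3216
realised ‖Δx‖/‖x‖ = 0.0061
so the bound overstates the realised error by a factor of ≈ 97.5126 (computed from the unrounded values)
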